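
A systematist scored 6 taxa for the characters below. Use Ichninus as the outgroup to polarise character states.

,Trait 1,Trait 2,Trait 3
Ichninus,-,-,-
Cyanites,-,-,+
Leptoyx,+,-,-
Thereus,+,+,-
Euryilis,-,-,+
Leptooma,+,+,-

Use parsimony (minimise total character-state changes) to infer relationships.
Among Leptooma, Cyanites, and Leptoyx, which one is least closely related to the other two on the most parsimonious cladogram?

Cyanites

The outgroup has state '-' for every character, so '+' is the derived state throughout.
Trait 1 (derived state '+') is shared by Leptooma, Leptoyx, and Thereus — a synapomorphy uniting that clade.
Trait 2 (derived state '+') is shared by Leptooma and Thereus — a synapomorphy uniting that clade.
Trait 3 (derived state '+') is shared by Cyanites and Euryilis — a synapomorphy uniting that clade.
Most parsimonious ingroup topology: ((Cyanites,Euryilis),(Leptoyx,(Thereus,Leptooma))).
Leptooma and Leptoyx share a more recent common ancestor with each other than either does with Cyanites, so Cyanites is the least closely related of the three.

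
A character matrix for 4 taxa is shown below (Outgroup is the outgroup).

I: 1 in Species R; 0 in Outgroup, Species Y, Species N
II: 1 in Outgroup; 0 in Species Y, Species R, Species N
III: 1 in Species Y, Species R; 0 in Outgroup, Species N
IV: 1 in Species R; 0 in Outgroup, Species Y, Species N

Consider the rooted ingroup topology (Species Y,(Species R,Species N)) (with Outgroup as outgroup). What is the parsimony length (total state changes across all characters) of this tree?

Map each character onto (Species Y,(Species R,Species N)) (rooted by Outgroup) and count the minimum state changes it requires (Fitch parsimony):
I: 1; II: 1; III: 2; IV: 1.
Total tree length = 5.

5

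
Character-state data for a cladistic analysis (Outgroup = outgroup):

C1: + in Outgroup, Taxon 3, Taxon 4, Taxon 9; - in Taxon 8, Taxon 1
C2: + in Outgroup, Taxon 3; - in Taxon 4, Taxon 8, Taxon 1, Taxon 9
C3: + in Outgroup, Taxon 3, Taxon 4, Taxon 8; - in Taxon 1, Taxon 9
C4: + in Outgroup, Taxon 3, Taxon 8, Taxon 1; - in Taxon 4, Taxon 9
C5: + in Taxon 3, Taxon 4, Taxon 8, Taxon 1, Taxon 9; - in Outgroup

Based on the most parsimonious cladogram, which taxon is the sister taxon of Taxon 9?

Taxon 4

Character polarity is set by the outgroup: the derived state is whichever differs from the outgroup's state, so for C1, C2, C3, C4 the derived state is '-', and for the remaining characters it is '+'.
Only Taxon 1 and Taxon 8 show the derived state '-' for C1, supporting them as a clade.
C2 (derived state '-') is shared by Taxon 1, Taxon 4, Taxon 8, and Taxon 9 — a synapomorphy uniting that clade.
C3 groups Taxon 1 and Taxon 9, which is incompatible with the clades supported by the remaining characters; treating it as convergent (homoplasy) costs fewer steps than any alternative tree.
C4 (derived state '-') is shared by Taxon 4 and Taxon 9 — a synapomorphy uniting that clade.
C5 (derived state '+') is shared by all ingroup taxa — unites the whole ingroup.
Most parsimonious ingroup topology: (Taxon 3,((Taxon 4,Taxon 9),(Taxon 8,Taxon 1))).
Taxon 9 and Taxon 4 form a cherry on this tree, so they are sister taxa.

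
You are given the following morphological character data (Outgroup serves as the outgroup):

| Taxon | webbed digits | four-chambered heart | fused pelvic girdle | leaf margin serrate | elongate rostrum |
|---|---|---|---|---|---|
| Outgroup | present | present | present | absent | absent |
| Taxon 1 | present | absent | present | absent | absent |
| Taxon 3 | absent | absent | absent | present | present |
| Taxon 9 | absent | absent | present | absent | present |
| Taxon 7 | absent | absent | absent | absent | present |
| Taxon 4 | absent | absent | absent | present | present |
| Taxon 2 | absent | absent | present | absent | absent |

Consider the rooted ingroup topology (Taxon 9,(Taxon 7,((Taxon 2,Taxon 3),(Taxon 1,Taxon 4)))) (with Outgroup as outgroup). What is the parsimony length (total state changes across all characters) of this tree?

11

Map each character onto (Taxon 9,(Taxon 7,((Taxon 2,Taxon 3),(Taxon 1,Taxon 4)))) (rooted by Outgroup) and count the minimum state changes it requires (Fitch parsimony):
webbed digits: 2; four-chambered heart: 1; fused pelvic girdle: 3; leaf margin serrate: 2; elongate rostrum: 3.
Total tree length = 11.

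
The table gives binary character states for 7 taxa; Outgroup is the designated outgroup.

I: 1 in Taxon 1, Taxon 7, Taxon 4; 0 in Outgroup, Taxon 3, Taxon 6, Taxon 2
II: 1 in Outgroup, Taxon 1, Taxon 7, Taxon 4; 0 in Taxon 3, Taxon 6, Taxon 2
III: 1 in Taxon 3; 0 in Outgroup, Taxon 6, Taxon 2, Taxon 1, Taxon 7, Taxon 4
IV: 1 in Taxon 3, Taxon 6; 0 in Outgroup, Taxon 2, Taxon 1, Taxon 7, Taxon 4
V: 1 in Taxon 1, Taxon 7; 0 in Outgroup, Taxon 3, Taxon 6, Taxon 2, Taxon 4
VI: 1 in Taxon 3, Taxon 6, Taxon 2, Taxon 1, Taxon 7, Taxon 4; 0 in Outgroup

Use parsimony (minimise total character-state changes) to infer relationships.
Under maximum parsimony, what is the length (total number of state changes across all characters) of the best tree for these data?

Character polarity is set by the outgroup: the derived state is whichever differs from the outgroup's state, so for II the derived state is '0', and for the remaining characters it is '1'.
I (derived state '1') is shared by Taxon 1, Taxon 4, and Taxon 7 — a synapomorphy uniting that clade.
II (derived state '0') is shared by Taxon 2, Taxon 3, and Taxon 6 — a synapomorphy uniting that clade.
III (derived state '1') is unique to Taxon 3 (autapomorphy; uninformative for grouping).
IV (derived state '1') is shared by Taxon 3 and Taxon 6 — a synapomorphy uniting that clade.
V (derived state '1') is shared by Taxon 1 and Taxon 7 — a synapomorphy uniting that clade.
All ingroup taxa share the derived state '1' for VI; it defines the ingroup but does not resolve relationships within it.
Most parsimonious ingroup topology: (((Taxon 3,Taxon 6),Taxon 2),((Taxon 1,Taxon 7),Taxon 4)).
Changes per character on this tree: I: 1; II: 1; III: 1; IV: 1; V: 1; VI: 1.
Total = 6.

6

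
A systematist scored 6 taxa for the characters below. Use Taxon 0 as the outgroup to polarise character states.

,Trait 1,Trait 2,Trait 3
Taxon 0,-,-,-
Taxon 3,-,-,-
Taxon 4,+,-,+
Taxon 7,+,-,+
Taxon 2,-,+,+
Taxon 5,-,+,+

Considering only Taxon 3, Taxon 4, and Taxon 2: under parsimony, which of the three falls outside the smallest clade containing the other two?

The outgroup has state '-' for every character, so '+' is the derived state throughout.
Trait 1: derived state '+' in Taxon 4 and Taxon 7 only — synapomorphy for {Taxon 4, Taxon 7}.
Trait 2: derived state '+' in Taxon 2 and Taxon 5 only — synapomorphy for {Taxon 2, Taxon 5}.
Trait 3: derived state '+' in Taxon 2, Taxon 4, Taxon 5, and Taxon 7 only — synapomorphy for {Taxon 2, Taxon 4, Taxon 5, Taxon 7}.
Most parsimonious ingroup topology: (((Taxon 5,Taxon 2),(Taxon 7,Taxon 4)),Taxon 3).
Taxon 4 and Taxon 2 share a more recent common ancestor with each other than either does with Taxon 3, so Taxon 3 is the least closely related of the three.

Taxon 3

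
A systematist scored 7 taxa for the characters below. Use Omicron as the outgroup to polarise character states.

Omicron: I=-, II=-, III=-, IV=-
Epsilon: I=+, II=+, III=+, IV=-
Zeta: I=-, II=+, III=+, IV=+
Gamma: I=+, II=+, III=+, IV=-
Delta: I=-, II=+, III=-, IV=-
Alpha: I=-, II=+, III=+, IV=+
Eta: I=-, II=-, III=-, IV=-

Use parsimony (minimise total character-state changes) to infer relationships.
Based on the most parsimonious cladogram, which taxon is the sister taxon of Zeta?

The outgroup has state '-' for every character, so '+' is the derived state throughout.
I (derived state '+') is shared by Epsilon and Gamma — a synapomorphy uniting that clade.
Only Alpha, Delta, Epsilon, Gamma, and Zeta show the derived state '+' for II, supporting them as a clade.
Only Alpha, Epsilon, Gamma, and Zeta show the derived state '+' for III, supporting them as a clade.
IV (derived state '+') is shared by Alpha and Zeta — a synapomorphy uniting that clade.
Most parsimonious ingroup topology: ((((Epsilon,Gamma),(Zeta,Alpha)),Delta),Eta).
Zeta and Alpha form a cherry on this tree, so they are sister taxa.

Alpha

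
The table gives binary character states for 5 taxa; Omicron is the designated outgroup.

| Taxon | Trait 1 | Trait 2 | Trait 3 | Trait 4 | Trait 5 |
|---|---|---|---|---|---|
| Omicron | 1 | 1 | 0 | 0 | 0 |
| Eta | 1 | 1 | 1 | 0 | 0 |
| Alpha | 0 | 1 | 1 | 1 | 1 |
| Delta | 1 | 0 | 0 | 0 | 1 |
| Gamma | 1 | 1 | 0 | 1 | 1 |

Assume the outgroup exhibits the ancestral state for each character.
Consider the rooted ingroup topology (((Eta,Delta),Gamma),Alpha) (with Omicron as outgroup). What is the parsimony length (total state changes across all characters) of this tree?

Map each character onto (((Eta,Delta),Gamma),Alpha) (rooted by Omicron) and count the minimum state changes it requires (Fitch parsimony):
Trait 1: 1; Trait 2: 1; Trait 3: 2; Trait 4: 2; Trait 5: 2.
Total tree length = 8.

8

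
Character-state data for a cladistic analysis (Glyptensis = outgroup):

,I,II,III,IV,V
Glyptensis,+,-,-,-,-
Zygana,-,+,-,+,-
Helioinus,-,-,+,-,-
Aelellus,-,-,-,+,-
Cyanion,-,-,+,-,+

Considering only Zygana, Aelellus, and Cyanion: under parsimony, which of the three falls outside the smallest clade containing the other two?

Cyanion

Character polarity is set by the outgroup: the derived state is whichever differs from the outgroup's state, so for I the derived state is '-', and for the remaining characters it is '+'.
I (derived state '-') is shared by all ingroup taxa — unites the whole ingroup.
II (derived state '+') is unique to Zygana (autapomorphy; uninformative for grouping).
Only Cyanion and Helioinus show the derived state '+' for III, supporting them as a clade.
IV (derived state '+') is shared by Aelellus and Zygana — a synapomorphy uniting that clade.
V: derived state '+' in Cyanion only — an autapomorphy, so it tells us nothing about relationships among taxa.
Most parsimonious ingroup topology: ((Zygana,Aelellus),(Helioinus,Cyanion)).
Zygana and Aelellus share a more recent common ancestor with each other than either does with Cyanion, so Cyanion is the least closely related of the three.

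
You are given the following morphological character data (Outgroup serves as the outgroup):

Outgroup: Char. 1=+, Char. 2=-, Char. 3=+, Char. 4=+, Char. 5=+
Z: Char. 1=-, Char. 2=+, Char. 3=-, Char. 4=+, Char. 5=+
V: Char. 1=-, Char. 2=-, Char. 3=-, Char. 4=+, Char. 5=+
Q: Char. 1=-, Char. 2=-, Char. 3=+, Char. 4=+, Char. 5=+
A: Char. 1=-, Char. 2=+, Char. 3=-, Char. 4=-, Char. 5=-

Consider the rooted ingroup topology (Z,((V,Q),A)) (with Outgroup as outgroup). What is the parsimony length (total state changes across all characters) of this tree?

Map each character onto (Z,((V,Q),A)) (rooted by Outgroup) and count the minimum state changes it requires (Fitch parsimony):
Char. 1: 1; Char. 2: 2; Char. 3: 2; Char. 4: 1; Char. 5: 1.
Total tree length = 7.

7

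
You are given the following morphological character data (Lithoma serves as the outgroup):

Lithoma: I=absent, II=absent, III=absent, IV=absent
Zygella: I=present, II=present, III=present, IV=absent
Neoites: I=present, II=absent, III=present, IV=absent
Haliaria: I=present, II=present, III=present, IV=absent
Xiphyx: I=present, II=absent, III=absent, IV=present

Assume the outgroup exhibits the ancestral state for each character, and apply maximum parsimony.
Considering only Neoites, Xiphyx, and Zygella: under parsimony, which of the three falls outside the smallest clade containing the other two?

Xiphyx

The outgroup has state 'absent' for every character, so 'present' is the derived state throughout.
I (derived state 'present') is shared by all ingroup taxa — unites the whole ingroup.
Only Haliaria and Zygella show the derived state 'present' for II, supporting them as a clade.
III: derived state 'present' in Haliaria, Neoites, and Zygella only — synapomorphy for {Haliaria, Neoites, Zygella}.
IV (derived state 'present') is unique to Xiphyx (autapomorphy; uninformative for grouping).
Most parsimonious ingroup topology: (((Zygella,Haliaria),Neoites),Xiphyx).
Neoites and Zygella share a more recent common ancestor with each other than either does with Xiphyx, so Xiphyx is the least closely related of the three.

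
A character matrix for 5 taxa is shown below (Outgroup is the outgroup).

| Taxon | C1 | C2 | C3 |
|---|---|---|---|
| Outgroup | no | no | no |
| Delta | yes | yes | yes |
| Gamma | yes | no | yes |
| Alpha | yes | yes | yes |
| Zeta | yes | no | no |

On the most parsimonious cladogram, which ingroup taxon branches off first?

The outgroup has state 'no' for every character, so 'yes' is the derived state throughout.
C1 (derived state 'yes') is shared by all ingroup taxa — unites the whole ingroup.
C2 (derived state 'yes') is shared by Alpha and Delta — a synapomorphy uniting that clade.
Only Alpha, Delta, and Gamma show the derived state 'yes' for C3, supporting them as a clade.
Most parsimonious ingroup topology: (((Delta,Alpha),Gamma),Zeta).
Zeta is sister to the clade containing all other ingroup taxa, so it is the earliest-diverging (most basal) ingroup lineage.

Zeta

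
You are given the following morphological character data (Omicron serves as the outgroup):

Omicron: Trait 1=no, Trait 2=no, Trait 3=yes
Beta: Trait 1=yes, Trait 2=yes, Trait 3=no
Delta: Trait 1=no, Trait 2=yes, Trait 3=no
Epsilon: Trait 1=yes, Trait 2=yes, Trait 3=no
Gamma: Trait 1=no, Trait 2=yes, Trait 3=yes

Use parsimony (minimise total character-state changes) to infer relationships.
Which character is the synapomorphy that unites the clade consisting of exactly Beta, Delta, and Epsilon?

Trait 3

Character polarity is set by the outgroup: the derived state is whichever differs from the outgroup's state, so for Trait 3 the derived state is 'no', and for the remaining characters it is 'yes'.
Trait 1 (derived state 'yes') is shared by Beta and Epsilon — a synapomorphy uniting that clade.
All ingroup taxa share the derived state 'yes' for Trait 2; it defines the ingroup but does not resolve relationships within it.
Trait 3 (derived state 'no') is shared by Beta, Delta, and Epsilon — a synapomorphy uniting that clade.
Most parsimonious ingroup topology: (((Beta,Epsilon),Delta),Gamma).
The clade {Beta, Delta, Epsilon} is supported by Trait 3: its derived state 'no' occurs in exactly those taxa and in no other taxon (including the outgroup).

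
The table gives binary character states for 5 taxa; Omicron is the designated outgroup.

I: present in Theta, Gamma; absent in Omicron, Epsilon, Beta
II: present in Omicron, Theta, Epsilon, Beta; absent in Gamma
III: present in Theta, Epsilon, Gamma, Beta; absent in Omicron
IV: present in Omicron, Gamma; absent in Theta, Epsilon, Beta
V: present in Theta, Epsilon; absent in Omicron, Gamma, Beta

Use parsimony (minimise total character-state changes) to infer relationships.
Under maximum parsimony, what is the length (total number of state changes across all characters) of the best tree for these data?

Character polarity is set by the outgroup: the derived state is whichever differs from the outgroup's state, so for II, IV the derived state is 'absent', and for the remaining characters it is 'present'.
I (state 'present') occurs in Gamma and Theta but conflicts with the nesting implied by the other characters — most parsimoniously interpreted as homoplasy.
II: derived state 'absent' in Gamma only — an autapomorphy, so it tells us nothing about relationships among taxa.
All ingroup taxa share the derived state 'present' for III; it defines the ingroup but does not resolve relationships within it.
IV: derived state 'absent' in Beta, Epsilon, and Theta only — synapomorphy for {Beta, Epsilon, Theta}.
V: derived state 'present' in Epsilon and Theta only — synapomorphy for {Epsilon, Theta}.
Most parsimonious ingroup topology: (((Theta,Epsilon),Beta),Gamma).
Changes per character on this tree: I: 2; II: 1; III: 1; IV: 1; V: 1.
Total = 6.

6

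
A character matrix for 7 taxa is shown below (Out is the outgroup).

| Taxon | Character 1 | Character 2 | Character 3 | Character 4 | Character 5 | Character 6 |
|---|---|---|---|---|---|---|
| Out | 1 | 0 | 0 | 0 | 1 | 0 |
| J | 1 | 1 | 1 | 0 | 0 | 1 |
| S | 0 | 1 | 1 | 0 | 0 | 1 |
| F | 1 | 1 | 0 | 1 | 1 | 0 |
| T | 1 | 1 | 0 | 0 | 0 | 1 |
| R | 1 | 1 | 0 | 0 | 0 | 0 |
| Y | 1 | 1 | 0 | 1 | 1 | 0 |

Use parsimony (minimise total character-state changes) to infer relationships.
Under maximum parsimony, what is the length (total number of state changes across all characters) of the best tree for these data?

6

Character polarity is set by the outgroup: the derived state is whichever differs from the outgroup's state, so for Character 1, Character 5 the derived state is '0', and for the remaining characters it is '1'.
Character 1 (derived state '0') is unique to S (autapomorphy; uninformative for grouping).
Character 2 (derived state '1') is shared by all ingroup taxa — unites the whole ingroup.
Character 3 (derived state '1') is shared by J and S — a synapomorphy uniting that clade.
Character 4: derived state '1' in F and Y only — synapomorphy for {F, Y}.
Character 5: derived state '0' in J, R, S, and T only — synapomorphy for {J, R, S, T}.
Character 6 (derived state '1') is shared by J, S, and T — a synapomorphy uniting that clade.
Most parsimonious ingroup topology: ((((J,S),T),R),(F,Y)).
Changes per character on this tree: Character 1: 1; Character 2: 1; Character 3: 1; Character 4: 1; Character 5: 1; Character 6: 1.
Total = 6.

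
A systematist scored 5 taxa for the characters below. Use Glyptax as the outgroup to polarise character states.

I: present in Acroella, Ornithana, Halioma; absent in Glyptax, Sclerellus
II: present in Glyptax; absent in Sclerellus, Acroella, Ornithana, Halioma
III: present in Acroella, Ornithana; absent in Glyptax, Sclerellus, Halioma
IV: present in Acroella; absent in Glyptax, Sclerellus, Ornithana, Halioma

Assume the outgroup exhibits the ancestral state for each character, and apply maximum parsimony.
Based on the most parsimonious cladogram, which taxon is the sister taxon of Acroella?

Ornithana

Character polarity is set by the outgroup: the derived state is whichever differs from the outgroup's state, so for II the derived state is 'absent', and for the remaining characters it is 'present'.
I: derived state 'present' in Acroella, Halioma, and Ornithana only — synapomorphy for {Acroella, Halioma, Ornithana}.
All ingroup taxa share the derived state 'absent' for II; it defines the ingroup but does not resolve relationships within it.
Only Acroella and Ornithana show the derived state 'present' for III, supporting them as a clade.
IV: derived state 'present' in Acroella only — an autapomorphy, so it tells us nothing about relationships among taxa.
Most parsimonious ingroup topology: (Sclerellus,((Acroella,Ornithana),Halioma)).
Acroella and Ornithana form a cherry on this tree, so they are sister taxa.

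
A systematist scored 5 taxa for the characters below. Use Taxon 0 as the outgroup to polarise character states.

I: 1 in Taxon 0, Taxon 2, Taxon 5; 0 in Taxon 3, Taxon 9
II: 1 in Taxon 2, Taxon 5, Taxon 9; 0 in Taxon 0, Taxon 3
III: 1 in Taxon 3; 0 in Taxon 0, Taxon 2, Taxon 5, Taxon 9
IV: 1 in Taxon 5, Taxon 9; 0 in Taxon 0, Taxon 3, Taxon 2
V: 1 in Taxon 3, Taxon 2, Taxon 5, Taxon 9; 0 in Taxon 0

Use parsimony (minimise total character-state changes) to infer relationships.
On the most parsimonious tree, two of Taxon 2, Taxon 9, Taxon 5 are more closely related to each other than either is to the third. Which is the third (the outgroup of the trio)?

Character polarity is set by the outgroup: the derived state is whichever differs from the outgroup's state, so for I the derived state is '0', and for the remaining characters it is '1'.
I groups Taxon 3 and Taxon 9, which is incompatible with the clades supported by the remaining characters; treating it as convergent (homoplasy) costs fewer steps than any alternative tree.
Only Taxon 2, Taxon 5, and Taxon 9 show the derived state '1' for II, supporting them as a clade.
III (derived state '1') is unique to Taxon 3 (autapomorphy; uninformative for grouping).
IV: derived state '1' in Taxon 5 and Taxon 9 only — synapomorphy for {Taxon 5, Taxon 9}.
V (derived state '1') is shared by all ingroup taxa — unites the whole ingroup.
Most parsimonious ingroup topology: (Taxon 3,(Taxon 2,(Taxon 5,Taxon 9))).
Taxon 5 and Taxon 9 share a more recent common ancestor with each other than either does with Taxon 2, so Taxon 2 is the least closely related of the three.

Taxon 2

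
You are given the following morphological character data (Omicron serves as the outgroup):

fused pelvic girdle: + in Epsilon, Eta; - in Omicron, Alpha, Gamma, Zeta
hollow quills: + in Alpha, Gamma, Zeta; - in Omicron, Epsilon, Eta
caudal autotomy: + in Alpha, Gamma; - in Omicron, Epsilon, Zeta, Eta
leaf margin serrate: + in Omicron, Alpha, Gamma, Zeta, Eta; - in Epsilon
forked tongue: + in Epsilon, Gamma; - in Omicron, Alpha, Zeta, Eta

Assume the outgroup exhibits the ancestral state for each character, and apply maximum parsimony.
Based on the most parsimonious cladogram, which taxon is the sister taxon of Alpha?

Gamma

Character polarity is set by the outgroup: the derived state is whichever differs from the outgroup's state, so for leaf margin serrate the derived state is '-', and for the remaining characters it is '+'.
Only Epsilon and Eta show the derived state '+' for fused pelvic girdle, supporting them as a clade.
hollow quills: derived state '+' in Alpha, Gamma, and Zeta only — synapomorphy for {Alpha, Gamma, Zeta}.
caudal autotomy (derived state '+') is shared by Alpha and Gamma — a synapomorphy uniting that clade.
leaf margin serrate (derived state '-') is unique to Epsilon (autapomorphy; uninformative for grouping).
forked tongue (state '+') occurs in Epsilon and Gamma but conflicts with the nesting implied by the other characters — most parsimoniously interpreted as homoplasy.
Most parsimonious ingroup topology: ((Epsilon,Eta),((Alpha,Gamma),Zeta)).
Alpha and Gamma form a cherry on this tree, so they are sister taxa.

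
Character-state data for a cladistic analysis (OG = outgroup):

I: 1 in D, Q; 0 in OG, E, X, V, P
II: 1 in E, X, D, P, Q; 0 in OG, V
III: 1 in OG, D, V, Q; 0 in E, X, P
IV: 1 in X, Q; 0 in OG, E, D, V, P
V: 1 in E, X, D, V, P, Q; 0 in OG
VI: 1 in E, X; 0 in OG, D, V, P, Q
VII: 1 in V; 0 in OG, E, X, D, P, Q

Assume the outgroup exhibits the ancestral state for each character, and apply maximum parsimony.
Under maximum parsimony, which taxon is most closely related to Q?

D

Character polarity is set by the outgroup: the derived state is whichever differs from the outgroup's state, so for III the derived state is '0', and for the remaining characters it is '1'.
Only D and Q show the derived state '1' for I, supporting them as a clade.
II (derived state '1') is shared by D, E, P, Q, and X — a synapomorphy uniting that clade.
Only E, P, and X show the derived state '0' for III, supporting them as a clade.
IV groups Q and X, which is incompatible with the clades supported by the remaining characters; treating it as convergent (homoplasy) costs fewer steps than any alternative tree.
V (derived state '1') is shared by all ingroup taxa — unites the whole ingroup.
Only E and X show the derived state '1' for VI, supporting them as a clade.
VII (derived state '1') is unique to V (autapomorphy; uninformative for grouping).
Most parsimonious ingroup topology: ((((E,X),P),(D,Q)),V).
Q and D form a cherry on this tree, so they are sister taxa.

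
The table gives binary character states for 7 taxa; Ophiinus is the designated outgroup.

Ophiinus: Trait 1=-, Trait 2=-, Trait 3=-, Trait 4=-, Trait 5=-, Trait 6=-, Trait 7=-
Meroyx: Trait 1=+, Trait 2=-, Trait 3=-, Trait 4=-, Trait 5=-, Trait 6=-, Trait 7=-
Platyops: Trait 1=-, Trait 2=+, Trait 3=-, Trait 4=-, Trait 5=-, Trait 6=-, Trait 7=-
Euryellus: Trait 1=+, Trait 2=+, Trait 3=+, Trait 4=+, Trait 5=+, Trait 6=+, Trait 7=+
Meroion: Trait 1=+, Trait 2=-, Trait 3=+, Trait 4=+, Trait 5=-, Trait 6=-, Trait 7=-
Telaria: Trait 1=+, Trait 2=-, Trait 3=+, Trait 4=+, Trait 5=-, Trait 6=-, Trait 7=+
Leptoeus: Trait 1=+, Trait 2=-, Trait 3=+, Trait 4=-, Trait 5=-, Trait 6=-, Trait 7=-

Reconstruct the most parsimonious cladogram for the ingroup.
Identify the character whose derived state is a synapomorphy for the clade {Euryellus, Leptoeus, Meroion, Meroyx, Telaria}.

The outgroup has state '-' for every character, so '+' is the derived state throughout.
Trait 1: derived state '+' in Euryellus, Leptoeus, Meroion, Meroyx, and Telaria only — synapomorphy for {Euryellus, Leptoeus, Meroion, Meroyx, Telaria}.
Trait 2 (state '+') occurs in Euryellus and Platyops but conflicts with the nesting implied by the other characters — most parsimoniously interpreted as homoplasy.
Only Euryellus, Leptoeus, Meroion, and Telaria show the derived state '+' for Trait 3, supporting them as a clade.
Only Euryellus, Meroion, and Telaria show the derived state '+' for Trait 4, supporting them as a clade.
Trait 5 (derived state '+') is unique to Euryellus (autapomorphy; uninformative for grouping).
Trait 6 (derived state '+') is unique to Euryellus (autapomorphy; uninformative for grouping).
Only Euryellus and Telaria show the derived state '+' for Trait 7, supporting them as a clade.
Most parsimonious ingroup topology: ((Meroyx,(((Euryellus,Telaria),Meroion),Leptoeus)),Platyops).
The clade {Euryellus, Leptoeus, Meroion, Meroyx, Telaria} is supported by Trait 1: its derived state '+' occurs in exactly those taxa and in no other taxon (including the outgroup).

Trait 1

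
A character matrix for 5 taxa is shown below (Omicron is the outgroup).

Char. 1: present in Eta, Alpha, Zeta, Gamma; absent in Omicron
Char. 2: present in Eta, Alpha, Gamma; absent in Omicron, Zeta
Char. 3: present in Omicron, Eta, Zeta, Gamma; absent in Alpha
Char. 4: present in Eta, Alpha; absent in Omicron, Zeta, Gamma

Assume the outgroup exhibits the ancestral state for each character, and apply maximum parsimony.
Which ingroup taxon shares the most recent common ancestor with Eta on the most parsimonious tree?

Alpha

Character polarity is set by the outgroup: the derived state is whichever differs from the outgroup's state, so for Char. 3 the derived state is 'absent', and for the remaining characters it is 'present'.
All ingroup taxa share the derived state 'present' for Char. 1; it defines the ingroup but does not resolve relationships within it.
Only Alpha, Eta, and Gamma show the derived state 'present' for Char. 2, supporting them as a clade.
Char. 3 (derived state 'absent') is unique to Alpha (autapomorphy; uninformative for grouping).
Char. 4 (derived state 'present') is shared by Alpha and Eta — a synapomorphy uniting that clade.
Most parsimonious ingroup topology: (((Eta,Alpha),Gamma),Zeta).
Eta and Alpha form a cherry on this tree, so they are sister taxa.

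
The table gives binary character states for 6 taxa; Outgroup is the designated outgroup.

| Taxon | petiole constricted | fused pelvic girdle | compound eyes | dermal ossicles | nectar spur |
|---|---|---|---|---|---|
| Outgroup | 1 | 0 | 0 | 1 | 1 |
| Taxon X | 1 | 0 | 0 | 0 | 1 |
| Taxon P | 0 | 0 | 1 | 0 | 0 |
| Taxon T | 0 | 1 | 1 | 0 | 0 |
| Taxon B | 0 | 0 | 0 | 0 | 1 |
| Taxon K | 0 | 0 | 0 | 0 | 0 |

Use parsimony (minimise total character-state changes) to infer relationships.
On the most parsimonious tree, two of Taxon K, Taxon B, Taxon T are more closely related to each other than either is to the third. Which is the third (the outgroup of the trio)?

Taxon B

Character polarity is set by the outgroup: the derived state is whichever differs from the outgroup's state, so for petiole constricted, dermal ossicles, nectar spur the derived state is '0', and for the remaining characters it is '1'.
Only Taxon B, Taxon K, Taxon P, and Taxon T show the derived state '0' for petiole constricted, supporting them as a clade.
fused pelvic girdle (derived state '1') is unique to Taxon T (autapomorphy; uninformative for grouping).
compound eyes: derived state '1' in Taxon P and Taxon T only — synapomorphy for {Taxon P, Taxon T}.
dermal ossicles (derived state '0') is shared by all ingroup taxa — unites the whole ingroup.
nectar spur: derived state '0' in Taxon K, Taxon P, and Taxon T only — synapomorphy for {Taxon K, Taxon P, Taxon T}.
Most parsimonious ingroup topology: (Taxon X,(((Taxon P,Taxon T),Taxon K),Taxon B)).
Taxon T and Taxon K share a more recent common ancestor with each other than either does with Taxon B, so Taxon B is the least closely related of the three.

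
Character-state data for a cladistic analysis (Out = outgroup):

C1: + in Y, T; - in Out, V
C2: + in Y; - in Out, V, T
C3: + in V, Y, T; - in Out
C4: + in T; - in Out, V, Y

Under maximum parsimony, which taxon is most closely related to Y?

The outgroup has state '-' for every character, so '+' is the derived state throughout.
C1 (derived state '+') is shared by T and Y — a synapomorphy uniting that clade.
C2: derived state '+' in Y only — an autapomorphy, so it tells us nothing about relationships among taxa.
C3 (derived state '+') is shared by all ingroup taxa — unites the whole ingroup.
C4: derived state '+' in T only — an autapomorphy, so it tells us nothing about relationships among taxa.
Most parsimonious ingroup topology: (V,(Y,T)).
Y and T form a cherry on this tree, so they are sister taxa.

T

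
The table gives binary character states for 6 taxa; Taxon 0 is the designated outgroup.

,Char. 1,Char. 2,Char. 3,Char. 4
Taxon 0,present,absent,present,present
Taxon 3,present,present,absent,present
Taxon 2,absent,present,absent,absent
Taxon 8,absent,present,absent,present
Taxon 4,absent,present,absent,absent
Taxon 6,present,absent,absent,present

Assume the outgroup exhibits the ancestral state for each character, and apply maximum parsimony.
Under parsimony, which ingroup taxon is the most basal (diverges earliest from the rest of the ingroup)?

Character polarity is set by the outgroup: the derived state is whichever differs from the outgroup's state, so for Char. 1, Char. 3, Char. 4 the derived state is 'absent', and for the remaining characters it is 'present'.
Char. 1: derived state 'absent' in Taxon 2, Taxon 4, and Taxon 8 only — synapomorphy for {Taxon 2, Taxon 4, Taxon 8}.
Char. 2 (derived state 'present') is shared by Taxon 2, Taxon 3, Taxon 4, and Taxon 8 — a synapomorphy uniting that clade.
All ingroup taxa share the derived state 'absent' for Char. 3; it defines the ingroup but does not resolve relationships within it.
Only Taxon 2 and Taxon 4 show the derived state 'absent' for Char. 4, supporting them as a clade.
Most parsimonious ingroup topology: ((Taxon 3,((Taxon 2,Taxon 4),Taxon 8)),Taxon 6).
Taxon 6 is sister to the clade containing all other ingroup taxa, so it is the earliest-diverging (most basal) ingroup lineage.

Taxon 6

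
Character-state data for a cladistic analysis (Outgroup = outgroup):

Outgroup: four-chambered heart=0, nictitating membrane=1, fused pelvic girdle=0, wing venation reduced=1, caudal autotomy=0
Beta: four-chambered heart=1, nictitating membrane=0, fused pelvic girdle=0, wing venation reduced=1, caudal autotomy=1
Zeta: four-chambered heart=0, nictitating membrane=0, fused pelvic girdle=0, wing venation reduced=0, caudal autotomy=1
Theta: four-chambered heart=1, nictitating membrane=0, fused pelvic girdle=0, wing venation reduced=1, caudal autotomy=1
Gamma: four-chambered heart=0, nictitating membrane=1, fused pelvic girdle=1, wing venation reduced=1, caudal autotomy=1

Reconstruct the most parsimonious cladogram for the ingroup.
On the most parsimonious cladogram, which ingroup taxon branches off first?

Character polarity is set by the outgroup: the derived state is whichever differs from the outgroup's state, so for nictitating membrane, wing venation reduced the derived state is '0', and for the remaining characters it is '1'.
four-chambered heart (derived state '1') is shared by Beta and Theta — a synapomorphy uniting that clade.
Only Beta, Theta, and Zeta show the derived state '0' for nictitating membrane, supporting them as a clade.
fused pelvic girdle (derived state '1') is unique to Gamma (autapomorphy; uninformative for grouping).
wing venation reduced: derived state '0' in Zeta only — an autapomorphy, so it tells us nothing about relationships among taxa.
caudal autotomy (derived state '1') is shared by all ingroup taxa — unites the whole ingroup.
Most parsimonious ingroup topology: (((Beta,Theta),Zeta),Gamma).
Gamma is sister to the clade containing all other ingroup taxa, so it is the earliest-diverging (most basal) ingroup lineage.

Gamma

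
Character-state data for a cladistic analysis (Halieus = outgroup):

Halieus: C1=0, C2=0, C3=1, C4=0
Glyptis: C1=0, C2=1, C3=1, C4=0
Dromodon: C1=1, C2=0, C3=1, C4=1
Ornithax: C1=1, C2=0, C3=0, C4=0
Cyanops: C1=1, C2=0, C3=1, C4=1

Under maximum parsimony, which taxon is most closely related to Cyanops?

Character polarity is set by the outgroup: the derived state is whichever differs from the outgroup's state, so for C3 the derived state is '0', and for the remaining characters it is '1'.
C1: derived state '1' in Cyanops, Dromodon, and Ornithax only — synapomorphy for {Cyanops, Dromodon, Ornithax}.
C2: derived state '1' in Glyptis only — an autapomorphy, so it tells us nothing about relationships among taxa.
C3: derived state '0' in Ornithax only — an autapomorphy, so it tells us nothing about relationships among taxa.
C4: derived state '1' in Cyanops and Dromodon only — synapomorphy for {Cyanops, Dromodon}.
Most parsimonious ingroup topology: (Glyptis,((Dromodon,Cyanops),Ornithax)).
Cyanops and Dromodon form a cherry on this tree, so they are sister taxa.

Dromodon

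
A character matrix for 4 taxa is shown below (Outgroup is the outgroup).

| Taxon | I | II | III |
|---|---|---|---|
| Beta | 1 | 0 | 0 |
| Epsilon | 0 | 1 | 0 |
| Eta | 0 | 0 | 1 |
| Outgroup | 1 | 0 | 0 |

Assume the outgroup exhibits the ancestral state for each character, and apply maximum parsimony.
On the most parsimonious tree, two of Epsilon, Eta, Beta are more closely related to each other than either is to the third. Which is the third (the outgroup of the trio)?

Beta

Character polarity is set by the outgroup: the derived state is whichever differs from the outgroup's state, so for I the derived state is '0', and for the remaining characters it is '1'.
I (derived state '0') is shared by Epsilon and Eta — a synapomorphy uniting that clade.
II (derived state '1') is unique to Epsilon (autapomorphy; uninformative for grouping).
III: derived state '1' in Eta only — an autapomorphy, so it tells us nothing about relationships among taxa.
Most parsimonious ingroup topology: (Beta,(Epsilon,Eta)).
Eta and Epsilon share a more recent common ancestor with each other than either does with Beta, so Beta is the least closely related of the three.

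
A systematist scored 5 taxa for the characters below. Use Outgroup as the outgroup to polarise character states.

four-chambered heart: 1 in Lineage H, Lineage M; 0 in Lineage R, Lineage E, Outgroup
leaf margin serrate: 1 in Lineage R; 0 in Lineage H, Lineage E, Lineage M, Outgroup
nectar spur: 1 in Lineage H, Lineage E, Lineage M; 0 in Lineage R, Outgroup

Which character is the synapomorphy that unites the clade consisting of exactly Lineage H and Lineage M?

The outgroup has state '0' for every character, so '1' is the derived state throughout.
four-chambered heart: derived state '1' in Lineage H and Lineage M only — synapomorphy for {Lineage H, Lineage M}.
leaf margin serrate: derived state '1' in Lineage R only — an autapomorphy, so it tells us nothing about relationships among taxa.
nectar spur: derived state '1' in Lineage E, Lineage H, and Lineage M only — synapomorphy for {Lineage E, Lineage H, Lineage M}.
Most parsimonious ingroup topology: (Lineage R,(Lineage E,(Lineage M,Lineage H))).
The clade {Lineage H, Lineage M} is supported by four-chambered heart: its derived state '1' occurs in exactly those taxa and in no other taxon (including the outgroup).

four-chambered heart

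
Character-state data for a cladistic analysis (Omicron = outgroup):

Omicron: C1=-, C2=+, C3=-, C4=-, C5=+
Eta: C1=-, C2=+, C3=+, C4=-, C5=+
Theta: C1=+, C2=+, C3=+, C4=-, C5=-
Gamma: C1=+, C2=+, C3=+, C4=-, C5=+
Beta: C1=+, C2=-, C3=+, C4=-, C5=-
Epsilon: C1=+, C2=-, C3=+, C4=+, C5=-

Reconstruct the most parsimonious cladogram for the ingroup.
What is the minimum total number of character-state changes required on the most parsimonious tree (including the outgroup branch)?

Character polarity is set by the outgroup: the derived state is whichever differs from the outgroup's state, so for C2, C5 the derived state is '-', and for the remaining characters it is '+'.
Only Beta, Epsilon, Gamma, and Theta show the derived state '+' for C1, supporting them as a clade.
C2 (derived state '-') is shared by Beta and Epsilon — a synapomorphy uniting that clade.
C3 (derived state '+') is shared by all ingroup taxa — unites the whole ingroup.
C4 (derived state '+') is unique to Epsilon (autapomorphy; uninformative for grouping).
C5 (derived state '-') is shared by Beta, Epsilon, and Theta — a synapomorphy uniting that clade.
Most parsimonious ingroup topology: (Eta,((Theta,(Beta,Epsilon)),Gamma)).
Changes per character on this tree: C1: 1; C2: 1; C3: 1; C4: 1; C5: 1.
Total = 5.

5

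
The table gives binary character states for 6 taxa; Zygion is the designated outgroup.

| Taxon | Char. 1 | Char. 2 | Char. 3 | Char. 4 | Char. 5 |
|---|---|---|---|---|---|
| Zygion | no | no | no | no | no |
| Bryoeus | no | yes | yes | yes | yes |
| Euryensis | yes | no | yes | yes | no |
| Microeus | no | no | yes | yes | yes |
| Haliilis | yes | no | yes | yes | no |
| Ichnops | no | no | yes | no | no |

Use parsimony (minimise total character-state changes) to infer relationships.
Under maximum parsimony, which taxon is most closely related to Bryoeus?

Microeus

The outgroup has state 'no' for every character, so 'yes' is the derived state throughout.
Char. 1 (derived state 'yes') is shared by Euryensis and Haliilis — a synapomorphy uniting that clade.
Char. 2 (derived state 'yes') is unique to Bryoeus (autapomorphy; uninformative for grouping).
All ingroup taxa share the derived state 'yes' for Char. 3; it defines the ingroup but does not resolve relationships within it.
Char. 4 (derived state 'yes') is shared by Bryoeus, Euryensis, Haliilis, and Microeus — a synapomorphy uniting that clade.
Char. 5 (derived state 'yes') is shared by Bryoeus and Microeus — a synapomorphy uniting that clade.
Most parsimonious ingroup topology: (((Bryoeus,Microeus),(Euryensis,Haliilis)),Ichnops).
Bryoeus and Microeus form a cherry on this tree, so they are sister taxa.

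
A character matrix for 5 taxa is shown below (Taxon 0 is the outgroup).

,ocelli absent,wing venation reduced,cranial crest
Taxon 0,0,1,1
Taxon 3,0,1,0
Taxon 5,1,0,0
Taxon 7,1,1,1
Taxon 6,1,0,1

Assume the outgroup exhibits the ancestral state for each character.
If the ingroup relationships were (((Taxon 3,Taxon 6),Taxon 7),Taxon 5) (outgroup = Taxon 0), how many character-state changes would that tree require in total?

6

Map each character onto (((Taxon 3,Taxon 6),Taxon 7),Taxon 5) (rooted by Taxon 0) and count the minimum state changes it requires (Fitch parsimony):
ocelli absent: 2; wing venation reduced: 2; cranial crest: 2.
Total tree length = 6.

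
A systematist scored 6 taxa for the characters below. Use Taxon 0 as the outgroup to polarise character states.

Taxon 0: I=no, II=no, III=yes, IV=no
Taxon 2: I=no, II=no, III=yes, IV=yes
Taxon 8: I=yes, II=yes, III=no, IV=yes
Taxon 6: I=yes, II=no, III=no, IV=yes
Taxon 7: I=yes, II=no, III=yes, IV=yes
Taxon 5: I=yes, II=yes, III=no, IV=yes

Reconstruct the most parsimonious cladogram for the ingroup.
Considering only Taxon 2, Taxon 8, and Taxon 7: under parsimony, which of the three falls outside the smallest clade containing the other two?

Taxon 2

Character polarity is set by the outgroup: the derived state is whichever differs from the outgroup's state, so for III the derived state is 'no', and for the remaining characters it is 'yes'.
Only Taxon 5, Taxon 6, Taxon 7, and Taxon 8 show the derived state 'yes' for I, supporting them as a clade.
II: derived state 'yes' in Taxon 5 and Taxon 8 only — synapomorphy for {Taxon 5, Taxon 8}.
Only Taxon 5, Taxon 6, and Taxon 8 show the derived state 'no' for III, supporting them as a clade.
All ingroup taxa share the derived state 'yes' for IV; it defines the ingroup but does not resolve relationships within it.
Most parsimonious ingroup topology: (Taxon 2,(((Taxon 8,Taxon 5),Taxon 6),Taxon 7)).
Taxon 7 and Taxon 8 share a more recent common ancestor with each other than either does with Taxon 2, so Taxon 2 is the least closely related of the three.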